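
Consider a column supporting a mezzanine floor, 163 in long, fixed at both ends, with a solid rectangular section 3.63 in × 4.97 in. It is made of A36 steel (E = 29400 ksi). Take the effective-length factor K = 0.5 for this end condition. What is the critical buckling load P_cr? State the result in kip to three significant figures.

P_cr ≈ 865 kip

Buckling occurs about the weak axis: I_min = h·b³/12 with b = 3.63 in (the shorter side).
I_min = 4.97×3.63³/12 = 19.81 in⁴
Effective length L_e = K·L = 0.5 × 163 = 81.50 in
P_cr = π²EI / L_e² = π² × 29400×10³ × 19.81 / 81.50² = 8.654×10^5 lb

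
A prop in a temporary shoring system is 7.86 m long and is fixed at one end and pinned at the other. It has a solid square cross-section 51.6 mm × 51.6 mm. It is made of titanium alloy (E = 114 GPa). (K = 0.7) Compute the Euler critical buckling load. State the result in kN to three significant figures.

I = a⁴/12 = 51.6⁴/12 = 5.908×10^5 mm⁴
I = 5.908×10^5 mm⁴ = 5.908×10^-7 m⁴
Effective length L_e = K·L = 0.7 × 7.86 = 5.502 m
P_cr = π²EI / L_e² = π² × 114×10⁹ × 5.908×10^-7 / 5.502² = 2.196×10^4 N

P_cr ≈ 22.0 kN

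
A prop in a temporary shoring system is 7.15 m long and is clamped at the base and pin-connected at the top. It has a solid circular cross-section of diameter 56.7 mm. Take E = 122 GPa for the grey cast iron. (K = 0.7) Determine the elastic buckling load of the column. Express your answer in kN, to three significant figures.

I = πd⁴/64 = π×56.7⁴/64 = 5.073×10^5 mm⁴
I = 5.073×10^5 mm⁴ = 5.073×10^-7 m⁴
Effective length L_e = K·L = 0.7 × 7.15 = 5.005 m
P_cr = π²EI / L_e² = π² × 122×10⁹ × 5.073×10^-7 / 5.005² = 2.439×10^4 N

P_cr ≈ 24.4 kN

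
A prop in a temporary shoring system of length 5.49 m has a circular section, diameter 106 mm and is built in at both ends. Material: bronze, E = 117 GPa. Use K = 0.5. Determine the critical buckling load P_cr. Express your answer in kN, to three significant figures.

I = πd⁴/64 = π×106⁴/64 = 6.197×10^6 mm⁴
I = 6.197×10^6 mm⁴ = 6.197×10^-6 m⁴
Effective length L_e = K·L = 0.5 × 5.49 = 2.745 m
P_cr = π²EI / L_e² = π² × 117×10⁹ × 6.197×10^-6 / 2.745² = 9.497×10^5 N

P_cr ≈ 950 kN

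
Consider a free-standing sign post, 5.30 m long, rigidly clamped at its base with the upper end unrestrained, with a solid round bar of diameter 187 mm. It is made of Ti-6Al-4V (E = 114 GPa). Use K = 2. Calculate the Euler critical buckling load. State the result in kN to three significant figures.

I = πd⁴/64 = π×187⁴/64 = 6.003×10^7 mm⁴
I = 6.003×10^7 mm⁴ = 6.003×10^-5 m⁴
Effective length L_e = K·L = 2 × 5.30 = 10.60 m
P_cr = π²EI / L_e² = π² × 114×10⁹ × 6.003×10^-5 / 10.60² = 6.011×10^5 N

P_cr ≈ 601 kN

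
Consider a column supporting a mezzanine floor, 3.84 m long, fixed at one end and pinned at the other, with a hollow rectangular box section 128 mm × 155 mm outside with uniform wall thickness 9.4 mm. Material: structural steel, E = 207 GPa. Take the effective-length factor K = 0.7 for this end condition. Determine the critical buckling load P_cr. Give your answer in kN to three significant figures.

Inner dimensions: h_i = 155 − 2×9.4 = 136.2 mm, b_i = 128 − 2×9.4 = 109.2 mm
Weak-axis I_min = (h_o·b_o³ − h_i·b_i³)/12 with b_o = 128, b_i = 109.2 mm (shorter outer/inner sides).
I_min = (155×128³ − 136.2×109.2³)/12 = 1.231×10^7 mm⁴
I = 1.231×10^7 mm⁴ = 1.231×10^-5 m⁴
Effective length L_e = K·L = 0.7 × 3.84 = 2.688 m
P_cr = π²EI / L_e² = π² × 207×10⁹ × 1.231×10^-5 / 2.688² = 3.480×10^6 N

P_cr ≈ 3480 kN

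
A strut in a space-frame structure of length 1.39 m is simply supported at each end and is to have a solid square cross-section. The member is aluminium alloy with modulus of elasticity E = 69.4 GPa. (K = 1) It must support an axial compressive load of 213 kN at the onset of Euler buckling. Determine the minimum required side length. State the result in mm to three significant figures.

a ≈ 51.8 mm

L_e = K·L = 1 × 1.39 = 1.390 m
Required I = P_cr·L_e²/(π²E) = 2.130×10^5 × 1.390² / (π² × 6.94×10^10) = 6.008×10^-7 m⁴
I_req = 6.008×10^5 mm⁴
Solid square: I = a⁴/12  ⇒  a = (12I)^(1/4) = (12×6.008×10^5)^(1/4) = 51.8 mm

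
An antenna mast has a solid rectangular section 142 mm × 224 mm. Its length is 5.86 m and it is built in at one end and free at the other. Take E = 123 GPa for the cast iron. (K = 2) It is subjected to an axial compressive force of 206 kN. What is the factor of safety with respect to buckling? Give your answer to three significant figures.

Buckling occurs about the weak axis: I_min = h·b³/12 with b = 142 mm (the shorter side).
I_min = 224×142³/12 = 5.345×10^7 mm⁴
I = 5.345×10^7 mm⁴ = 5.345×10^-5 m⁴
Effective length L_e = K·L = 2 × 5.86 = 11.72 m
P_cr = π²EI / L_e² = π² × 123×10⁹ × 5.345×10^-5 / 11.72² = 4.724×10^5 N
Factor of safety n = P_cr / P = 472.37 / 206 = 2.29

n ≈ 2.29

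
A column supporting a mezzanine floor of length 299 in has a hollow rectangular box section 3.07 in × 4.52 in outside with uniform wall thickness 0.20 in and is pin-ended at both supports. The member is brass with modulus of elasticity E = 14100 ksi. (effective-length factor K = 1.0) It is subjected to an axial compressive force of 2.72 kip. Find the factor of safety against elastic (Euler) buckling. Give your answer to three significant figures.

n ≈ 2.50

Inner dimensions: h_i = 4.52 − 2×0.20 = 4.120 in, b_i = 3.07 − 2×0.20 = 2.670 in
Weak-axis I_min = (h_o·b_o³ − h_i·b_i³)/12 with b_o = 3.07, b_i = 2.670 in (shorter outer/inner sides).
I_min = (4.52×3.07³ − 4.120×2.670³)/12 = 4.364 in⁴
Effective length L_e = K·L = 1 × 299 = 299.0 in
P_cr = π²EI / L_e² = π² × 14100×10³ × 4.364 / 299.0² = 6.792×10^3 lb
Factor of safety n = P_cr / P = 6.7923 / 2.72 = 2.50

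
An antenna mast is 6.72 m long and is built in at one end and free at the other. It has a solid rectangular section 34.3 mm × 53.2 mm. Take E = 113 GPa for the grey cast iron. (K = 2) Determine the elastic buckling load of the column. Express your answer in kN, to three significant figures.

P_cr ≈ 1.10 kN

Buckling occurs about the weak axis: I_min = h·b³/12 with b = 34.3 mm (the shorter side).
I_min = 53.2×34.3³/12 = 1.789×10^5 mm⁴
I = 1.789×10^5 mm⁴ = 1.789×10^-7 m⁴
Effective length L_e = K·L = 2 × 6.72 = 13.44 m
P_cr = π²EI / L_e² = π² × 113×10⁹ × 1.789×10^-7 / 13.44² = 1.105×10^3 N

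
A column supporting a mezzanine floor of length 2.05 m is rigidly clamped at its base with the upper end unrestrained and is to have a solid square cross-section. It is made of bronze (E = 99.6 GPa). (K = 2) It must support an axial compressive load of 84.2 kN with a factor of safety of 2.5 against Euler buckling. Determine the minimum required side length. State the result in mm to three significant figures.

a ≈ 81.1 mm

Required P_cr = n·P = 2.5 × 84.2 = 210.5 kN
L_e = K·L = 2 × 2.05 = 4.100 m
Required I = P_cr·L_e²/(π²E) = 2.105×10^5 × 4.100² / (π² × 9.96×10^10) = 3.600×10^-6 m⁴
I_req = 3.600×10^6 mm⁴
Solid square: I = a⁴/12  ⇒  a = (12I)^(1/4) = (12×3.600×10^6)^(1/4) = 81.1 mm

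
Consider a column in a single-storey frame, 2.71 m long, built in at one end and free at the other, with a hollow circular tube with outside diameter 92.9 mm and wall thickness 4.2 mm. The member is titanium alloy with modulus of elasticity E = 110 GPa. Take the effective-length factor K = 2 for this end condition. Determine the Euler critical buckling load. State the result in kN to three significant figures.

P_cr ≈ 42.6 kN

Inner diameter d_i = 92.9 − 2×4.2 = 84.50 mm
I = π(d_o⁴ − d_i⁴)/64 = π(92.9⁴ − 84.50⁴)/64 = 1.154×10^6 mm⁴
I = 1.154×10^6 mm⁴ = 1.154×10^-6 m⁴
Effective length L_e = K·L = 2 × 2.71 = 5.420 m
P_cr = π²EI / L_e² = π² × 110×10⁹ × 1.154×10^-6 / 5.420² = 4.263×10^4 N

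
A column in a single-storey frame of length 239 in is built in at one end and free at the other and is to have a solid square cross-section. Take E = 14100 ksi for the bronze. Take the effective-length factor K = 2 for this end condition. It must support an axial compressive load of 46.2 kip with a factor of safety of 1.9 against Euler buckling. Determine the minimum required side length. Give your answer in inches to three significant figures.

Required P_cr = n·P = 1.9 × 46.2 = 87.78 kip
L_e = K·L = 2 × 239 = 478.0 in
Required I = P_cr·L_e²/(π²E) = 8.778×10^4 × 478.0² / (π² × 1.41×10^7) = 144.1 in⁴
Solid square: I = a⁴/12  ⇒  a = (12I)^(1/4) = (12×144.1)^(1/4) = 6.45 in

a ≈ 6.45 in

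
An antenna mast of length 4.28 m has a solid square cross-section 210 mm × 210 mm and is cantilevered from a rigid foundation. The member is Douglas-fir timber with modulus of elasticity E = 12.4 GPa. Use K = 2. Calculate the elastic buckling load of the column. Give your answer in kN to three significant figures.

P_cr ≈ 271 kN

I = a⁴/12 = 210⁴/12 = 1.621×10^8 mm⁴
I = 1.621×10^8 mm⁴ = 1.621×10^-4 m⁴
Effective length L_e = K·L = 2 × 4.28 = 8.560 m
P_cr = π²EI / L_e² = π² × 12.4×10⁹ × 1.621×10^-4 / 8.560² = 2.707×10^5 N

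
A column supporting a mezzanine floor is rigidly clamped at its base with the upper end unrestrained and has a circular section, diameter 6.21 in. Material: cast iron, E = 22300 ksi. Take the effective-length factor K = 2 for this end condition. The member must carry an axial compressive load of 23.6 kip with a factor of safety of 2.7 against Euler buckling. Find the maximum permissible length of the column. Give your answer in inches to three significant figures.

L_max ≈ 251 in

I = πd⁴/64 = π×6.21⁴/64 = 73.00 in⁴
Required critical load P_cr = n·P = 2.7 × 23.6 = 63.72 kip = 6.372×10^4 lb
From P_cr = π²EI/(K·L)²:  L = (1/K)·√(π²EI/P_cr) = (1/2)·√(π²×2.23×10^7×73.00/6.372×10^4)
L = 251 in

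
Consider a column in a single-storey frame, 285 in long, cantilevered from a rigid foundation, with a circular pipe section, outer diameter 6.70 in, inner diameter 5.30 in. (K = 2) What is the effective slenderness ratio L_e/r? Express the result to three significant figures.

λ ≈ 267

d_o = 6.70 in, d_i = 5.30 in
I = π(d_o⁴ − d_i⁴)/64 = π(6.70⁴ − 5.300⁴)/64 = 60.18 in⁴
A = 13.19 in²;  r_min = √(I/A) = √(60.18/13.19) = 2.136 in
L_e = K·L = 2 × 285 = 570.0 in
λ = L_e / r_min = 570.00 / 2.136 = 267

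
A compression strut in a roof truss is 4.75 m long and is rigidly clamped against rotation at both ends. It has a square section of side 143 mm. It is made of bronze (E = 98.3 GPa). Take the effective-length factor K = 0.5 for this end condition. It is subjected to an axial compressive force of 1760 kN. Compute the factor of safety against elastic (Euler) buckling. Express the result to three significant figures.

n ≈ 3.41

I = a⁴/12 = 143⁴/12 = 3.485×10^7 mm⁴
I = 3.485×10^7 mm⁴ = 3.485×10^-5 m⁴
Effective length L_e = K·L = 0.5 × 4.75 = 2.375 m
P_cr = π²EI / L_e² = π² × 98.3×10⁹ × 3.485×10^-5 / 2.375² = 5.994×10^6 N
Factor of safety n = P_cr / P = 5993.6 / 1760 = 3.41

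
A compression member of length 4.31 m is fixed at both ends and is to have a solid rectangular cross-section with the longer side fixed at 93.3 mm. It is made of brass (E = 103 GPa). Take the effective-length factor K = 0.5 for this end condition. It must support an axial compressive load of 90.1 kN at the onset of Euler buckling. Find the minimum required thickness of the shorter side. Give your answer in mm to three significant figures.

b ≈ 37.5 mm

L_e = K·L = 0.5 × 4.31 = 2.155 m
Required I = P_cr·L_e²/(π²E) = 9.010×10^4 × 2.155² / (π² × 1.03×10^11) = 4.116×10^-7 m⁴
I_req = 4.116×10^5 mm⁴
Rectangle, weak axis: I_min = h·b³/12 with h = 93.3 mm fixed  ⇒  b = (12I/h)^(1/3) = 37.5 mm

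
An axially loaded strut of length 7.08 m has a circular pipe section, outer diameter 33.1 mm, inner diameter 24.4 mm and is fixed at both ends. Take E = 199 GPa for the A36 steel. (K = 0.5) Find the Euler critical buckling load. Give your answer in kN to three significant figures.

P_cr ≈ 6.51 kN

d_o = 33.1 mm, d_i = 24.4 mm
I = π(d_o⁴ − d_i⁴)/64 = π(33.1⁴ − 24.40⁴)/64 = 4.152×10^4 mm⁴
I = 4.152×10^4 mm⁴ = 4.152×10^-8 m⁴
Effective length L_e = K·L = 0.5 × 7.08 = 3.540 m
P_cr = π²EI / L_e² = π² × 199×10⁹ × 4.152×10^-8 / 3.540² = 6.508×10^3 N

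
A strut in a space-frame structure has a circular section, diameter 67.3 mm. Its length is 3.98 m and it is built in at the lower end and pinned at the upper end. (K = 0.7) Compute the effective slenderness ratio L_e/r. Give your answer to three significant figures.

λ ≈ 166

For a solid circle r = d/4 = 67.3/4 = 16.82 mm
L_e = K·L = 0.7 × 3.98 m = 2.786 m = 2786.0 mm
λ = L_e / r_min = 2786.0 / 16.82 = 166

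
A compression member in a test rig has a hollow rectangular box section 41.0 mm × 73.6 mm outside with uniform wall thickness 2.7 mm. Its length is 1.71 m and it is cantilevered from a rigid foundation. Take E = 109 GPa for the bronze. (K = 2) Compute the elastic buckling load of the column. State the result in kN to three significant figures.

P_cr ≈ 15.3 kN

Inner dimensions: h_i = 73.6 − 2×2.7 = 68.20 mm, b_i = 41.0 − 2×2.7 = 35.60 mm
Weak-axis I_min = (h_o·b_o³ − h_i·b_i³)/12 with b_o = 41.0, b_i = 35.60 mm (shorter outer/inner sides).
I_min = (73.6×41.0³ − 68.20×35.60³)/12 = 1.663×10^5 mm⁴
I = 1.663×10^5 mm⁴ = 1.663×10^-7 m⁴
Effective length L_e = K·L = 2 × 1.71 = 3.420 m
P_cr = π²EI / L_e² = π² × 109×10⁹ × 1.663×10^-7 / 3.420² = 1.530×10^4 N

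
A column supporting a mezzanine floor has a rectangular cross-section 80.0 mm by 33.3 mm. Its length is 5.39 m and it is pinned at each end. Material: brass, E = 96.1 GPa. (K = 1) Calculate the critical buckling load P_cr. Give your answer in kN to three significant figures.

P_cr ≈ 8.04 kN

Buckling occurs about the weak axis: I_min = h·b³/12 with b = 33.3 mm (the shorter side).
I_min = 80.0×33.3³/12 = 2.462×10^5 mm⁴
I = 2.462×10^5 mm⁴ = 2.462×10^-7 m⁴
Effective length L_e = K·L = 1 × 5.39 = 5.390 m
P_cr = π²EI / L_e² = π² × 96.1×10⁹ × 2.462×10^-7 / 5.390² = 8.037×10^3 N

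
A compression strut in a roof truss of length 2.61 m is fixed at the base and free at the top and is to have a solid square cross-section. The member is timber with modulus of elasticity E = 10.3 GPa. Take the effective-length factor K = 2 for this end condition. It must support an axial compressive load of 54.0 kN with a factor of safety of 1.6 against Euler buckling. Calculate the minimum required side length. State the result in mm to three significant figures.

Required P_cr = n·P = 1.6 × 54.0 = 86.40 kN
L_e = K·L = 2 × 2.61 = 5.220 m
Required I = P_cr·L_e²/(π²E) = 8.640×10^4 × 5.220² / (π² × 1.03×10^10) = 2.316×10^-5 m⁴
I_req = 2.316×10^7 mm⁴
Solid square: I = a⁴/12  ⇒  a = (12I)^(1/4) = (12×2.316×10^7)^(1/4) = 129 mm

a ≈ 129 mm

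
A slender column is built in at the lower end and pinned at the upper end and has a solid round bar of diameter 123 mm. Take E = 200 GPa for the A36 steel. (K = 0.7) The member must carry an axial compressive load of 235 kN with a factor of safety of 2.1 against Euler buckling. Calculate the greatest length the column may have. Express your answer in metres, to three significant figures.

L_max ≈ 9.58 m

I = πd⁴/64 = π×123⁴/64 = 1.124×10^7 mm⁴
I = 1.124×10^-5 m⁴
Required critical load P_cr = n·P = 2.1 × 235 = 493.5 kN = 4.935×10^5 N
From P_cr = π²EI/(K·L)²:  L = (1/K)·√(π²EI/P_cr) = (1/0.7)·√(π²×2.00×10^11×1.124×10^-5/4.935×10^5)
L = 9.58 m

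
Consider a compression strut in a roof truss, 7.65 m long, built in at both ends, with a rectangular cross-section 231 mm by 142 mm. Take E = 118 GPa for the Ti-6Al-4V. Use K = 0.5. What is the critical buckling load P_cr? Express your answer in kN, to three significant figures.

P_cr ≈ 4390 kN

Buckling occurs about the weak axis: I_min = h·b³/12 with b = 142 mm (the shorter side).
I_min = 231×142³/12 = 5.512×10^7 mm⁴
I = 5.512×10^7 mm⁴ = 5.512×10^-5 m⁴
Effective length L_e = K·L = 0.5 × 7.65 = 3.825 m
P_cr = π²EI / L_e² = π² × 118×10⁹ × 5.512×10^-5 / 3.825² = 4.387×10^6 N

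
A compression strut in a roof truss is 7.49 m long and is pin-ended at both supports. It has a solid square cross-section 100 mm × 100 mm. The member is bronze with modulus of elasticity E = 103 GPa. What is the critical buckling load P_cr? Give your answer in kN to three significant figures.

I = a⁴/12 = 100⁴/12 = 8.333×10^6 mm⁴
I = 8.333×10^6 mm⁴ = 8.333×10^-6 m⁴
Effective length L_e = K·L = 1 × 7.49 = 7.490 m
P_cr = π²EI / L_e² = π² × 103×10⁹ × 8.333×10^-6 / 7.490² = 1.510×10^5 N

P_cr ≈ 151 kN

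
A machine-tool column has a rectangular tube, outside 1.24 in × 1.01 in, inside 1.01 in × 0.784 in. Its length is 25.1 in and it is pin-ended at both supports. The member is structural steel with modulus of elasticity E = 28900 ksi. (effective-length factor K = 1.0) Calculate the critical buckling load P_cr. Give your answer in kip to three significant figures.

Weak-axis I_min = (h_o·b_o³ − h_i·b_i³)/12 with b_o = 1.01, b_i = 0.7840 in (shorter outer/inner sides).
I_min = (1.24×1.01³ − 1.010×0.7840³)/12 = 6.591×10^-2 in⁴
Effective length L_e = K·L = 1 × 25.1 = 25.10 in
P_cr = π²EI / L_e² = π² × 28900×10³ × 6.591×10^-2 / 25.10² = 2.984×10^4 lb

P_cr ≈ 29.8 kip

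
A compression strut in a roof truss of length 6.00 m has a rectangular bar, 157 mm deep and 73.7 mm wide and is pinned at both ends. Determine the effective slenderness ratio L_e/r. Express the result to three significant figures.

λ ≈ 282

Buckling occurs about the weak axis: I_min = h·b³/12 with b = 73.7 mm (the shorter side).
I_min = 157×73.7³/12 = 5.237×10^6 mm⁴
A = 1.157×10^4 mm²;  r_min = √(I/A) = √(5.237×10^6/1.157×10^4) = 21.28 mm
L_e = K·L = 1 × 6.00 m = 6.000 m = 6000.0 mm
λ = L_e / r_min = 6000.0 / 21.28 = 282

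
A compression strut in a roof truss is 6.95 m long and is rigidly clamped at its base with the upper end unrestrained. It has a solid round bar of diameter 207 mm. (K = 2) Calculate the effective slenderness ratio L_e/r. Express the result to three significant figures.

λ ≈ 269

I = πd⁴/64 = π×207⁴/64 = 9.013×10^7 mm⁴
A = 3.365×10^4 mm²;  r_min = √(I/A) = √(9.013×10^7/3.365×10^4) = 51.75 mm
L_e = K·L = 2 × 6.95 m = 13.90 m = 13900 mm
λ = L_e / r_min = 13900 / 51.75 = 269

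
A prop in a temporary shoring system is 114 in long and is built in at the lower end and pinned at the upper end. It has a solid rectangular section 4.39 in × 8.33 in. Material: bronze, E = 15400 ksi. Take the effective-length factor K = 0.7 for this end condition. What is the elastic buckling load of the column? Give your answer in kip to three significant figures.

P_cr ≈ 1400 kip

Buckling occurs about the weak axis: I_min = h·b³/12 with b = 4.39 in (the shorter side).
I_min = 8.33×4.39³/12 = 58.73 in⁴
Effective length L_e = K·L = 0.7 × 114 = 79.80 in
P_cr = π²EI / L_e² = π² × 15400×10³ × 58.73 / 79.80² = 1.402×10^6 lb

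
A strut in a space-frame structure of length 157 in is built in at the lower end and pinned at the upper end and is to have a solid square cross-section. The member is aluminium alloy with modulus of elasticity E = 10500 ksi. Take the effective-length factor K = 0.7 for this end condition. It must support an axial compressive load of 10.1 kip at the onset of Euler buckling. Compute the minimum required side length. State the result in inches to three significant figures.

L_e = K·L = 0.7 × 157 = 109.9 in
Required I = P_cr·L_e²/(π²E) = 1.010×10^4 × 109.9² / (π² × 1.05×10^7) = 1.177 in⁴
Solid square: I = a⁴/12  ⇒  a = (12I)^(1/4) = (12×1.177)^(1/4) = 1.94 in

a ≈ 1.94 in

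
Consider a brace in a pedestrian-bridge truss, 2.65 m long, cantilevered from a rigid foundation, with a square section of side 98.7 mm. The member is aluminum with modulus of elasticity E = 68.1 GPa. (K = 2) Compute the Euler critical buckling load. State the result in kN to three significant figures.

P_cr ≈ 189 kN

I = a⁴/12 = 98.7⁴/12 = 7.908×10^6 mm⁴
I = 7.908×10^6 mm⁴ = 7.908×10^-6 m⁴
Effective length L_e = K·L = 2 × 2.65 = 5.300 m
P_cr = π²EI / L_e² = π² × 68.1×10⁹ × 7.908×10^-6 / 5.300² = 1.892×10^5 N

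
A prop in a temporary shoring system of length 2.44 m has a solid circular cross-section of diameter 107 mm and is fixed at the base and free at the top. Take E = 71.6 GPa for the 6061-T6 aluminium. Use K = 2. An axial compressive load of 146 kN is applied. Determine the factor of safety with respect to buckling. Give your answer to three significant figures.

I = πd⁴/64 = π×107⁴/64 = 6.434×10^6 mm⁴
I = 6.434×10^6 mm⁴ = 6.434×10^-6 m⁴
Effective length L_e = K·L = 2 × 2.44 = 4.880 m
P_cr = π²EI / L_e² = π² × 71.6×10⁹ × 6.434×10^-6 / 4.880² = 1.909×10^5 N
Factor of safety n = P_cr / P = 190.93 / 146 = 1.31

n ≈ 1.31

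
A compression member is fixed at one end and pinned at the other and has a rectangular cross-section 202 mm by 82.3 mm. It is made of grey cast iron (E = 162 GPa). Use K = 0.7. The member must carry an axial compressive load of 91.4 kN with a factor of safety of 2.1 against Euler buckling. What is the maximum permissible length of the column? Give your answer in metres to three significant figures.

L_max ≈ 12.6 m

Buckling occurs about the weak axis: I_min = h·b³/12 with b = 82.3 mm (the shorter side).
I_min = 202×82.3³/12 = 9.384×10^6 mm⁴
I = 9.384×10^-6 m⁴
Required critical load P_cr = n·P = 2.1 × 91.4 = 191.9 kN = 1.919×10^5 N
From P_cr = π²EI/(K·L)²:  L = (1/K)·√(π²EI/P_cr) = (1/0.7)·√(π²×1.62×10^11×9.384×10^-6/1.919×10^5)
L = 12.6 m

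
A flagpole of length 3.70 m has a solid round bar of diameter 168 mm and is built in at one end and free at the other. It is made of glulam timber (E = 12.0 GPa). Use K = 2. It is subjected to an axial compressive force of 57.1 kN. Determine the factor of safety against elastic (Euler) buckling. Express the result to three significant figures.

n ≈ 1.48

I = πd⁴/64 = π×168⁴/64 = 3.910×10^7 mm⁴
I = 3.910×10^7 mm⁴ = 3.910×10^-5 m⁴
Effective length L_e = K·L = 2 × 3.70 = 7.400 m
P_cr = π²EI / L_e² = π² × 12.0×10⁹ × 3.910×10^-5 / 7.400² = 8.457×10^4 N
Factor of safety n = P_cr / P = 84.572 / 57.1 = 1.48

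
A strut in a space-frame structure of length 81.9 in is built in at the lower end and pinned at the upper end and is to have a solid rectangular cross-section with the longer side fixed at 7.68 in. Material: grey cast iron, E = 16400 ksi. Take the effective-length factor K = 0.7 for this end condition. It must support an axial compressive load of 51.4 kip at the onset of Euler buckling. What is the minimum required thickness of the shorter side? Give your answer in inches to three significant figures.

L_e = K·L = 0.7 × 81.9 = 57.33 in
Required I = P_cr·L_e²/(π²E) = 5.140×10^4 × 57.33² / (π² × 1.64×10^7) = 1.044 in⁴
Rectangle, weak axis: I_min = h·b³/12 with h = 7.68 in fixed  ⇒  b = (12I/h)^(1/3) = 1.18 in

b ≈ 1.18 in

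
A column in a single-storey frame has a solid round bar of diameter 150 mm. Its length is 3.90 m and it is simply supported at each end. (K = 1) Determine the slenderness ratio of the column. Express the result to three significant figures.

λ ≈ 104

For a solid circle r = d/4 = 150/4 = 37.50 mm
L_e = K·L = 1 × 3.90 m = 3.900 m = 3900.0 mm
λ = L_e / r_min = 3900.0 / 37.50 = 104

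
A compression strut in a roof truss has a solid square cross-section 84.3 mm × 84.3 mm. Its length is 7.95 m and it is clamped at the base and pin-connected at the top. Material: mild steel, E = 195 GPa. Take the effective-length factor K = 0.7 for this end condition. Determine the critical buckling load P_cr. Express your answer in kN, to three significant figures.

P_cr ≈ 262 kN

I = a⁴/12 = 84.3⁴/12 = 4.209×10^6 mm⁴
I = 4.209×10^6 mm⁴ = 4.209×10^-6 m⁴
Effective length L_e = K·L = 0.7 × 7.95 = 5.565 m
P_cr = π²EI / L_e² = π² × 195×10⁹ × 4.209×10^-6 / 5.565² = 2.615×10^5 N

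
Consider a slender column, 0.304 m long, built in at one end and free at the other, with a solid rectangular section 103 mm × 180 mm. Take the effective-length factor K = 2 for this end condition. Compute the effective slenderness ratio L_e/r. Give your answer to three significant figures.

For a rectangle r_min = b/√12 = 103/√12 = 29.73 mm
L_e = K·L = 2 × 0.304 m = 0.6080 m = 608.00 mm
λ = L_e / r_min = 608.00 / 29.73 = 20.4

λ ≈ 20.4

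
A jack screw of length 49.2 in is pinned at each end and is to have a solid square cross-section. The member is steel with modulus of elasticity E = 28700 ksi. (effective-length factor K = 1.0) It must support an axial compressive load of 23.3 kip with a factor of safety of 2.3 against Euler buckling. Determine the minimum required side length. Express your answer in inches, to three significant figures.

Required P_cr = n·P = 2.3 × 23.3 = 53.59 kip
L_e = K·L = 1 × 49.2 = 49.20 in
Required I = P_cr·L_e²/(π²E) = 5.359×10^4 × 49.20² / (π² × 2.87×10^7) = 0.4580 in⁴
Solid square: I = a⁴/12  ⇒  a = (12I)^(1/4) = (12×0.4580)^(1/4) = 1.53 in

a ≈ 1.53 in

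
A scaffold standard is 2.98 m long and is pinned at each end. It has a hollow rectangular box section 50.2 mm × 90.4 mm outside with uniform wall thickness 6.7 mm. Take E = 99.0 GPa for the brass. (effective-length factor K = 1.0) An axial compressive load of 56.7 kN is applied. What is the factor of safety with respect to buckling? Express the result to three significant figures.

Inner dimensions: h_i = 90.4 − 2×6.7 = 77.00 mm, b_i = 50.2 − 2×6.7 = 36.80 mm
Weak-axis I_min = (h_o·b_o³ − h_i·b_i³)/12 with b_o = 50.2, b_i = 36.80 mm (shorter outer/inner sides).
I_min = (90.4×50.2³ − 77.00×36.80³)/12 = 6.332×10^5 mm⁴
I = 6.332×10^5 mm⁴ = 6.332×10^-7 m⁴
Effective length L_e = K·L = 1 × 2.98 = 2.980 m
P_cr = π²EI / L_e² = π² × 99.0×10⁹ × 6.332×10^-7 / 2.980² = 6.967×10^4 N
Factor of safety n = P_cr / P = 69.673 / 56.7 = 1.23

n ≈ 1.23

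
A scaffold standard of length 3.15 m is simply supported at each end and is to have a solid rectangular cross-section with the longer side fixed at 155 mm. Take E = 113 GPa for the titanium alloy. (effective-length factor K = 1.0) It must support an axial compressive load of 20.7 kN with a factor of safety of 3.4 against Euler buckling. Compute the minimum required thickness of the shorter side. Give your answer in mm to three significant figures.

b ≈ 36.5 mm

Required P_cr = n·P = 3.4 × 20.7 = 70.38 kN
L_e = K·L = 1 × 3.15 = 3.150 m
Required I = P_cr·L_e²/(π²E) = 7.038×10^4 × 3.150² / (π² × 1.13×10^11) = 6.262×10^-7 m⁴
I_req = 6.262×10^5 mm⁴
Rectangle, weak axis: I_min = h·b³/12 with h = 155 mm fixed  ⇒  b = (12I/h)^(1/3) = 36.5 mm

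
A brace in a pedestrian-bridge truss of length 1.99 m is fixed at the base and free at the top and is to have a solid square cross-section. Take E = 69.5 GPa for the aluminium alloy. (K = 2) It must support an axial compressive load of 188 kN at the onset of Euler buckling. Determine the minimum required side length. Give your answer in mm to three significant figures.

L_e = K·L = 2 × 1.99 = 3.980 m
Required I = P_cr·L_e²/(π²E) = 1.880×10^5 × 3.980² / (π² × 6.95×10^10) = 4.341×10^-6 m⁴
I_req = 4.341×10^6 mm⁴
Solid square: I = a⁴/12  ⇒  a = (12I)^(1/4) = (12×4.341×10^6)^(1/4) = 85.0 mm

a ≈ 85.0 mm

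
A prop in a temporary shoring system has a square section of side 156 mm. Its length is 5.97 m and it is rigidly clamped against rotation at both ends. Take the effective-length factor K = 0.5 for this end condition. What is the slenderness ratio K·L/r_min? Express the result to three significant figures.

λ ≈ 66.3

For a square r = a/√12 = 156/√12 = 45.03 mm
L_e = K·L = 0.5 × 5.97 m = 2.985 m = 2985.0 mm
λ = L_e / r_min = 2985.0 / 45.03 = 66.3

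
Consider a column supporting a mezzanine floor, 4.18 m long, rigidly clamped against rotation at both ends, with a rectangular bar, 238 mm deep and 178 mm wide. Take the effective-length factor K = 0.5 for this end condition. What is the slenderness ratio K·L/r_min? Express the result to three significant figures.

Buckling occurs about the weak axis: I_min = h·b³/12 with b = 178 mm (the shorter side).
I_min = 238×178³/12 = 1.119×10^8 mm⁴
A = 4.236×10^4 mm²;  r_min = √(I/A) = √(1.119×10^8/4.236×10^4) = 51.38 mm
L_e = K·L = 0.5 × 4.18 m = 2.090 m = 2090.0 mm
λ = L_e / r_min = 2090.0 / 51.38 = 40.7

λ ≈ 40.7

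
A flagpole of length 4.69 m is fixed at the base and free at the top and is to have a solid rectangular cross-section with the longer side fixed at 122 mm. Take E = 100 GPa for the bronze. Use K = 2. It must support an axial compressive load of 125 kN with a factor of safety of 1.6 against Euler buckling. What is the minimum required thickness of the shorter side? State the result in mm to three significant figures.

b ≈ 121 mm

Required P_cr = n·P = 1.6 × 125 = 200.0 kN
L_e = K·L = 2 × 4.69 = 9.380 m
Required I = P_cr·L_e²/(π²E) = 2.000×10^5 × 9.380² / (π² × 1.00×10^11) = 1.783×10^-5 m⁴
I_req = 1.783×10^7 mm⁴
Rectangle, weak axis: I_min = h·b³/12 with h = 122 mm fixed  ⇒  b = (12I/h)^(1/3) = 121 mm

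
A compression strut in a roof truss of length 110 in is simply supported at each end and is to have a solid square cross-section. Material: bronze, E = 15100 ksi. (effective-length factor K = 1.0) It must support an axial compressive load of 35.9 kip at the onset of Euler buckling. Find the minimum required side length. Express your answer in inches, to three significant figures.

L_e = K·L = 1 × 110 = 110.0 in
Required I = P_cr·L_e²/(π²E) = 3.590×10^4 × 110.0² / (π² × 1.51×10^7) = 2.915 in⁴
Solid square: I = a⁴/12  ⇒  a = (12I)^(1/4) = (12×2.915)^(1/4) = 2.43 in

a ≈ 2.43 in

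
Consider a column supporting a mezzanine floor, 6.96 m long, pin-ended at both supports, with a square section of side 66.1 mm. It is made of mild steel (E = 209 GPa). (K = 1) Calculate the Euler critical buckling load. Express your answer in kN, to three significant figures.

P_cr ≈ 67.7 kN

I = a⁴/12 = 66.1⁴/12 = 1.591×10^6 mm⁴
I = 1.591×10^6 mm⁴ = 1.591×10^-6 m⁴
Effective length L_e = K·L = 1 × 6.96 = 6.960 m
P_cr = π²EI / L_e² = π² × 209×10⁹ × 1.591×10^-6 / 6.960² = 6.774×10^4 N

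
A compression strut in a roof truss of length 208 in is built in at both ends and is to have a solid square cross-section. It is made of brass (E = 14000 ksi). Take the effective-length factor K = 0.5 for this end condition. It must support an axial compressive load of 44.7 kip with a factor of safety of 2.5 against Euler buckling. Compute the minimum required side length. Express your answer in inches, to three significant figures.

Required P_cr = n·P = 2.5 × 44.7 = 111.8 kip
L_e = K·L = 0.5 × 208 = 104.0 in
Required I = P_cr·L_e²/(π²E) = 1.117×10^5 × 104.0² / (π² × 1.40×10^7) = 8.748 in⁴
Solid square: I = a⁴/12  ⇒  a = (12I)^(1/4) = (12×8.748)^(1/4) = 3.20 in

a ≈ 3.20 in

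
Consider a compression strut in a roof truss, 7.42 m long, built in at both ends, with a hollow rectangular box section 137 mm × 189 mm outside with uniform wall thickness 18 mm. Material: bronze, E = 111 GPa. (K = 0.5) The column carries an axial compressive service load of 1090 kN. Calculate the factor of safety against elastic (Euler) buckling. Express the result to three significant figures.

n ≈ 2.00

Inner dimensions: h_i = 189 − 2×18 = 153.0 mm, b_i = 137 − 2×18 = 101.0 mm
Weak-axis I_min = (h_o·b_o³ − h_i·b_i³)/12 with b_o = 137, b_i = 101.0 mm (shorter outer/inner sides).
I_min = (189×137³ − 153.0×101.0³)/12 = 2.736×10^7 mm⁴
I = 2.736×10^7 mm⁴ = 2.736×10^-5 m⁴
Effective length L_e = K·L = 0.5 × 7.42 = 3.710 m
P_cr = π²EI / L_e² = π² × 111×10⁹ × 2.736×10^-5 / 3.710² = 2.178×10^6 N
Factor of safety n = P_cr / P = 2177.9 / 1090 = 2.00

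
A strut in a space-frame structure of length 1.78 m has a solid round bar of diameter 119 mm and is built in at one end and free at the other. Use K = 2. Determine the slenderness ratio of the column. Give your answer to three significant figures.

λ ≈ 120

For a solid circle r = d/4 = 119/4 = 29.75 mm
L_e = K·L = 2 × 1.78 m = 3.560 m = 3560.0 mm
λ = L_e / r_min = 3560.0 / 29.75 = 120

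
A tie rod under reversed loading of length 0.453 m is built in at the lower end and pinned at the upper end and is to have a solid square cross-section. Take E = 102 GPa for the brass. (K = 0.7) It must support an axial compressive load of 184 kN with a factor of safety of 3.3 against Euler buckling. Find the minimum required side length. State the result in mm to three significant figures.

Required P_cr = n·P = 3.3 × 184 = 607.2 kN
L_e = K·L = 0.7 × 0.453 = 0.3171 m
Required I = P_cr·L_e²/(π²E) = 6.072×10^5 × 0.3171² / (π² × 1.02×10^11) = 6.065×10^-8 m⁴
I_req = 6.065×10^4 mm⁴
Solid square: I = a⁴/12  ⇒  a = (12I)^(1/4) = (12×6.065×10^4)^(1/4) = 29.2 mm

a ≈ 29.2 mm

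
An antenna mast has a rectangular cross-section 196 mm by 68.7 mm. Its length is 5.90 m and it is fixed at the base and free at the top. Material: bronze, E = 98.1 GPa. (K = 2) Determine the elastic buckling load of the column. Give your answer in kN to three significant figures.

Buckling occurs about the weak axis: I_min = h·b³/12 with b = 68.7 mm (the shorter side).
I_min = 196×68.7³/12 = 5.296×10^6 mm⁴
I = 5.296×10^6 mm⁴ = 5.296×10^-6 m⁴
Effective length L_e = K·L = 2 × 5.90 = 11.80 m
P_cr = π²EI / L_e² = π² × 98.1×10⁹ × 5.296×10^-6 / 11.80² = 3.683×10^4 N

P_cr ≈ 36.8 kN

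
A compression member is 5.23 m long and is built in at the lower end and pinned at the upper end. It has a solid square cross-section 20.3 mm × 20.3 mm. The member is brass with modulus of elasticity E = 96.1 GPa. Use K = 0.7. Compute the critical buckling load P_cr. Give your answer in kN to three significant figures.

I = a⁴/12 = 20.3⁴/12 = 1.415×10^4 mm⁴
I = 1.415×10^4 mm⁴ = 1.415×10^-8 m⁴
Effective length L_e = K·L = 0.7 × 5.23 = 3.661 m
P_cr = π²EI / L_e² = π² × 96.1×10⁹ × 1.415×10^-8 / 3.661² = 1.001×10^3 N

P_cr ≈ 1.00 kN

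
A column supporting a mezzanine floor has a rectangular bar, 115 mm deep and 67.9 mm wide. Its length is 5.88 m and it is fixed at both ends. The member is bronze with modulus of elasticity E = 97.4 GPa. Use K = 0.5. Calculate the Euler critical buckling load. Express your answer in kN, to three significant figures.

P_cr ≈ 334 kN

Buckling occurs about the weak axis: I_min = h·b³/12 with b = 67.9 mm (the shorter side).
I_min = 115×67.9³/12 = 3.000×10^6 mm⁴
I = 3.000×10^6 mm⁴ = 3.000×10^-6 m⁴
Effective length L_e = K·L = 0.5 × 5.88 = 2.940 m
P_cr = π²EI / L_e² = π² × 97.4×10⁹ × 3.000×10^-6 / 2.940² = 3.336×10^5 N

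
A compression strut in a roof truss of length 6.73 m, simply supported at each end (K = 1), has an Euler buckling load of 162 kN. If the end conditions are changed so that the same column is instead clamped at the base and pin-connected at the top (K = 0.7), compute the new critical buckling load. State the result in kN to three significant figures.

P_cr ∝ 1/K², so P_cr,new = P_cr,old × (K_old/K_new)² = 162 × (1/0.7)²
= 162 × 2.041 = 331 kN

P_cr ≈ 331 kN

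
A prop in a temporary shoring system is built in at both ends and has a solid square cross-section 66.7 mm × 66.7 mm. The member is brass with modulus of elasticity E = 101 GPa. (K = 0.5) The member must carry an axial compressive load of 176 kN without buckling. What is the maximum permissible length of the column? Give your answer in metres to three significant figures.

I = a⁴/12 = 66.7⁴/12 = 1.649×10^6 mm⁴
I = 1.649×10^-6 m⁴
At the buckling limit P_cr = P = 1.760×10^5 N
From P_cr = π²EI/(K·L)²:  L = (1/K)·√(π²EI/P_cr) = (1/0.5)·√(π²×1.01×10^11×1.649×10^-6/1.760×10^5)
L = 6.11 m

L_max ≈ 6.11 m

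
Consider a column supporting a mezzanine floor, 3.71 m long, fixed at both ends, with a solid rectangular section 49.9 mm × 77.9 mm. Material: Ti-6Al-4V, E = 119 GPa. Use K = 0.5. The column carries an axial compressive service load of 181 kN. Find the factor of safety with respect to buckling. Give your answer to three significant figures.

Buckling occurs about the weak axis: I_min = h·b³/12 with b = 49.9 mm (the shorter side).
I_min = 77.9×49.9³/12 = 8.066×10^5 mm⁴
I = 8.066×10^5 mm⁴ = 8.066×10^-7 m⁴
Effective length L_e = K·L = 0.5 × 3.71 = 1.855 m
P_cr = π²EI / L_e² = π² × 119×10⁹ × 8.066×10^-7 / 1.855² = 2.753×10^5 N
Factor of safety n = P_cr / P = 275.31 / 181 = 1.52

n ≈ 1.52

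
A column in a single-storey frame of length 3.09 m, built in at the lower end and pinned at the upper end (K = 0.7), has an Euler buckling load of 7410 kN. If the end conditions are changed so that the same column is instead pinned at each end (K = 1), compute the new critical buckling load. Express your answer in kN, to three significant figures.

P_cr ≈ 3630 kN

P_cr ∝ 1/K², so P_cr,new = P_cr,old × (K_old/K_new)² = 7410 × (0.7/1)²
= 7410 × 0.4900 = 3630 kN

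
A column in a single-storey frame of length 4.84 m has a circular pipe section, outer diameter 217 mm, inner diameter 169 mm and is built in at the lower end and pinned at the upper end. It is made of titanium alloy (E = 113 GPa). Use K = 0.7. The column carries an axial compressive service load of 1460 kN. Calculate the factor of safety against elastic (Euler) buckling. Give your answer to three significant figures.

n ≈ 4.58

d_o = 217 mm, d_i = 169 mm
I = π(d_o⁴ − d_i⁴)/64 = π(217⁴ − 169.0⁴)/64 = 6.880×10^7 mm⁴
I = 6.880×10^7 mm⁴ = 6.880×10^-5 m⁴
Effective length L_e = K·L = 0.7 × 4.84 = 3.388 m
P_cr = π²EI / L_e² = π² × 113×10⁹ × 6.880×10^-5 / 3.388² = 6.685×10^6 N
Factor of safety n = P_cr / P = 6685.0 / 1460 = 4.58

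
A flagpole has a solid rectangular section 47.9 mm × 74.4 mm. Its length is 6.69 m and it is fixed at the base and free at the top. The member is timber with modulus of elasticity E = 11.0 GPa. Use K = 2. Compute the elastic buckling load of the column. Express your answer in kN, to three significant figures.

Buckling occurs about the weak axis: I_min = h·b³/12 with b = 47.9 mm (the shorter side).
I_min = 74.4×47.9³/12 = 6.814×10^5 mm⁴
I = 6.814×10^5 mm⁴ = 6.814×10^-7 m⁴
Effective length L_e = K·L = 2 × 6.69 = 13.38 m
P_cr = π²EI / L_e² = π² × 11.0×10⁹ × 6.814×10^-7 / 13.38² = 413.2 N

P_cr ≈ 0.413 kN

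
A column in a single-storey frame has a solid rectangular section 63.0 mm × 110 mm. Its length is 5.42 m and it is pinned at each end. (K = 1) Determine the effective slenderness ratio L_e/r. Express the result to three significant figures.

λ ≈ 298

For a rectangle r_min = b/√12 = 63.0/√12 = 18.19 mm
L_e = K·L = 1 × 5.42 m = 5.420 m = 5420.0 mm
λ = L_e / r_min = 5420.0 / 18.19 = 298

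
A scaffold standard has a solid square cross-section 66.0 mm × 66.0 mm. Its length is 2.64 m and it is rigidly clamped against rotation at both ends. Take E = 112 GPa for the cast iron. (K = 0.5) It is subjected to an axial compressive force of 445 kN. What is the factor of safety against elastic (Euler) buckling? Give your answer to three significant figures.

n ≈ 2.25

I = a⁴/12 = 66.0⁴/12 = 1.581×10^6 mm⁴
I = 1.581×10^6 mm⁴ = 1.581×10^-6 m⁴
Effective length L_e = K·L = 0.5 × 2.64 = 1.320 m
P_cr = π²EI / L_e² = π² × 112×10⁹ × 1.581×10^-6 / 1.320² = 1.003×10^6 N
Factor of safety n = P_cr / P = 1003.1 / 445 = 2.25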